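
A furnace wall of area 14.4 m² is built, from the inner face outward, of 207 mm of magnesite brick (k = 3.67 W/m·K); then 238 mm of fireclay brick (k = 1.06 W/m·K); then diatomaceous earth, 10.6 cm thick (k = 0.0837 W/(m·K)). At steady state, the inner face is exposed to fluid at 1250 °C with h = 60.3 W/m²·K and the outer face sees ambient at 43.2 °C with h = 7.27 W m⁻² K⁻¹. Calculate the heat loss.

Q = 10.2 kW

Treat each layer as a resistance in series:
  R_conv,in = 1/(hA) = 1/(60.3·14.4) = 0.001152 K/W
  R_magnesite brick = L/(kA) = 0.207/(3.67·14.4) = 0.003917 K/W
  R_fireclay brick = L/(kA) = 0.238/(1.06·14.4) = 0.01559 K/W
  R_diatomaceous earth = L/(kA) = 0.106/(0.0837·14.4) = 0.08795 K/W
  R_conv,out = 1/(hA) = 1/(7.27·14.4) = 0.009552 K/W
ΣR = 0.001152 + 0.003917 + 0.01559 + 0.08795 + 0.009552 = 0.1182 K/W
Q = ΔT/ΣR = (1250 °C − 43.2 °C)/0.1182 = 10200 W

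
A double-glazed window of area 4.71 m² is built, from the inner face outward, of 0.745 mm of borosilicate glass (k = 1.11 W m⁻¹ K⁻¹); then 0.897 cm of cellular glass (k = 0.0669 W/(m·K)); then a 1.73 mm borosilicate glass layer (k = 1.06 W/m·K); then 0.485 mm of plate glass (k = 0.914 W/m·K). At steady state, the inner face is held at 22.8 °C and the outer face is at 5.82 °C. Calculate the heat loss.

Treat each layer as a resistance in series:
  R_borosilicate glass = L/(kA) = 7.45×10^-4/(1.11·4.71) = 1.425×10^-4 K/W
  R_cellular glass = L/(kA) = 0.00897/(0.0669·4.71) = 0.02847 K/W
  R_borosilicate glass = L/(kA) = 0.00173/(1.06·4.71) = 3.465×10^-4 K/W
  R_plate glass = L/(kA) = 4.85×10^-4/(0.914·4.71) = 1.127×10^-4 K/W
ΣR = 1.425×10^-4 + 0.02847 + 3.465×10^-4 + 1.127×10^-4 = 0.02907 K/W
Q = ΔT/ΣR = (22.8 °C − 5.82 °C)/0.02907 = 584 W

Q = 584 W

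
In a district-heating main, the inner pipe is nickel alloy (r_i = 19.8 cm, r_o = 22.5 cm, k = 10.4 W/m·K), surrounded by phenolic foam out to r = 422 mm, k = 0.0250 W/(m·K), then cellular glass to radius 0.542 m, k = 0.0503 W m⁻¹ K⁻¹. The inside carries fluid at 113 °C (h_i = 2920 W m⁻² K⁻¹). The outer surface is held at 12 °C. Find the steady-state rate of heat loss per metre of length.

Resistance network (inner→outer):
  R'_conv,in = 1/(2πr h) = 1/(2π·0.198·2920) = 2.753×10^-4 m·K/W
  R'_nickel alloy = ln(0.225/0.198)/(2πk) = 0.1278/(2π·10.4) = 0.001956 m·K/W
  R'_phenolic foam = ln(0.422/0.225)/(2πk) = 0.6289/(2π·0.0250) = 4.004 m·K/W
  R'_cellular glass = ln(0.542/0.422)/(2πk) = 0.2503/(2π·0.0503) = 0.7919 m·K/W
ΣR = 2.753×10^-4 + 0.001956 + 4.004 + 0.7919 = 4.798 m·K/W
Q' = ΔT/ΣR = (113 °C − 12 °C)/4.798 = 21.1 W/m

Q' = 21.1 W/m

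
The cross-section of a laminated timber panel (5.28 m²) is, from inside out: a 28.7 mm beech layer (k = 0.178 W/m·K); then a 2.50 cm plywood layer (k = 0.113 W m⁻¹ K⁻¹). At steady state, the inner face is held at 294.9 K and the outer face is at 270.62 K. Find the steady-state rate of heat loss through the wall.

Resistance network (inner→outer):
  R_beech = L/(kA) = 0.0287/(0.178·5.28) = 0.03054 K/W
  R_plywood = L/(kA) = 0.0250/(0.113·5.28) = 0.04190 K/W
ΣR = 0.03054 + 0.04190 = 0.07244 K/W
Q = ΔT/ΣR = (294.9 K − 270.62 K)/0.07244 = 335 W

Q = 335 W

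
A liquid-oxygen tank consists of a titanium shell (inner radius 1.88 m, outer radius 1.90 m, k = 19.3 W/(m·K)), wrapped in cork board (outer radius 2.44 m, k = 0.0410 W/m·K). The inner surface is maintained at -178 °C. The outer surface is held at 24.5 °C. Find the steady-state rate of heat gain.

Series thermal resistances, inner to outer:
  R_titanium = (1/1.88 − 1/1.90)/(4πk) = 0.005599/(4π·19.3) = 2.309×10^-5 K/W
  R_cork board = (1/1.90 − 1/2.44)/(4πk) = 0.1165/(4π·0.0410) = 0.2261 K/W
ΣR = 2.309×10^-5 + 0.2261 = 0.2261 K/W
Q = ΔT/ΣR = (-178 °C − 24.5 °C)/0.2261 = -896 W
(Negative Q ⇒ heat flows inward; heat gain = 896 W.)

Q = 896 W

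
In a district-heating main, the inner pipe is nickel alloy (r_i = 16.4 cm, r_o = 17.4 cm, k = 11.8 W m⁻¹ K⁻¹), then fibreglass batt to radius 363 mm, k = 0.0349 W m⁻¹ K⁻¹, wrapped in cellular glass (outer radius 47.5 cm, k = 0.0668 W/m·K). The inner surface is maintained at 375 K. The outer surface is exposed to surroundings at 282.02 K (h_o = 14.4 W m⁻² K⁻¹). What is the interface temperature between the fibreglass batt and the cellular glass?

Treat each layer as a resistance in series:
  R'_nickel alloy = ln(0.174/0.164)/(2πk) = 0.05919/(2π·11.8) = 7.983×10^-4 m·K/W
  R'_fibreglass batt = ln(0.363/0.174)/(2πk) = 0.7353/(2π·0.0349) = 3.353 m·K/W
  R'_cellular glass = ln(0.475/0.363)/(2πk) = 0.2689/(2π·0.0668) = 0.6407 m·K/W
  R'_conv,out = 1/(2πr h) = 1/(2π·0.475·14.4) = 0.02327 m·K/W
ΣR = 7.983×10^-4 + 3.353 + 0.6407 + 0.02327 = 4.018 m·K/W
Q' = ΔT/ΣR = (375 K − 282.02 K)/4.018 = 23.14 W/m
From the inner boundary to the fibreglass batt/cellular glass interface, ΣR_partial = 3.354 m·K/W.
T_interface = T_in − Q'·ΣR_partial = 375 K − (23.14)(3.354) = 297.4 K

T = 297.4 K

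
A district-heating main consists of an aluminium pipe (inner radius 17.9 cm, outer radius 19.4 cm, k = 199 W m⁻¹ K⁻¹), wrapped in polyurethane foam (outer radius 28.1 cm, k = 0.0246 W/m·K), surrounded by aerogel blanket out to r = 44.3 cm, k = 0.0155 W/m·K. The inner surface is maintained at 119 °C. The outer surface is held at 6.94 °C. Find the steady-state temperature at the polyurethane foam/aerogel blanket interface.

T = 81.0 °C

Treat each layer as a resistance in series:
  R'_aluminium = ln(0.194/0.179)/(2πk) = 0.08047/(2π·199) = 6.436×10^-5 m·K/W
  R'_polyurethane foam = ln(0.281/0.194)/(2πk) = 0.3705/(2π·0.0246) = 2.397 m·K/W
  R'_aerogel blanket = ln(0.443/0.281)/(2πk) = 0.4552/(2π·0.0155) = 4.674 m·K/W
ΣR = 6.436×10^-5 + 2.397 + 4.674 = 7.071 m·K/W
Q' = ΔT/ΣR = (119 °C − 6.94 °C)/7.071 = 15.85 W/m
From the inner boundary to the polyurethane foam/aerogel blanket interface, ΣR_partial = 2.397 m·K/W.
T_interface = T_in − Q'·ΣR_partial = 119 °C − (15.85)(2.397) = 81.0 °C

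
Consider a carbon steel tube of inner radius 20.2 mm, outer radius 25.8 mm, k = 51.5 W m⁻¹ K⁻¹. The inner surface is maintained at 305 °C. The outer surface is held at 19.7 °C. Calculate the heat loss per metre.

Q' = 377 kW/m

Q' = 2πk·ΔT/ln(r₂/r₁) = 2π × 51.5 × 285.3 / ln(0.0258/0.0202) = 3.77×10^5 W/m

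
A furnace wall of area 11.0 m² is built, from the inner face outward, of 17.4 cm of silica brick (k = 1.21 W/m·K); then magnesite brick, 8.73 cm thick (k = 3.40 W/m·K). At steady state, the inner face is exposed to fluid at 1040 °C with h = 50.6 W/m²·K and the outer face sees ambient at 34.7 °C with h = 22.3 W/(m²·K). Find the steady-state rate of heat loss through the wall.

Resistance network (inner→outer):
  R_conv,in = 1/(hA) = 1/(50.6·11.0) = 0.001797 K/W
  R_silica brick = L/(kA) = 0.174/(1.21·11.0) = 0.01307 K/W
  R_magnesite brick = L/(kA) = 0.0873/(3.40·11.0) = 0.002334 K/W
  R_conv,out = 1/(hA) = 1/(22.3·11.0) = 0.004077 K/W
ΣR = 0.001797 + 0.01307 + 0.002334 + 0.004077 = 0.02128 K/W
Q = ΔT/ΣR = (1040 °C − 34.7 °C)/0.02128 = 47200 W

Q = 47.2 kW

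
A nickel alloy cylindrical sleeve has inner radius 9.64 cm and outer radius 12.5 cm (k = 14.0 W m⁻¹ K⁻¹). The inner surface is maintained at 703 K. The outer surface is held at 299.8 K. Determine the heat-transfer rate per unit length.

Q' = 2πk·ΔT/ln(r₂/r₁) = 2π × 14.0 × 403.2 / ln(0.125/0.0964) = 1.37×10^5 W/m

Q' = 137 kW/m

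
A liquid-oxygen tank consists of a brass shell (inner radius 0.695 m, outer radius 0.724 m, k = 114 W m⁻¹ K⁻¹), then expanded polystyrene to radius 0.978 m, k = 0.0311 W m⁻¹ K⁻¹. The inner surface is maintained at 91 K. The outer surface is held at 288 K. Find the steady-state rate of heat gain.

Series thermal resistances, inner to outer:
  R_brass = (1/0.695 − 1/0.724)/(4πk) = 0.05763/(4π·114) = 4.023×10^-5 K/W
  R_expanded polystyrene = (1/0.724 − 1/0.978)/(4πk) = 0.3587/(4π·0.0311) = 0.9179 K/W
ΣR = 4.023×10^-5 + 0.9179 = 0.9179 K/W
Q = ΔT/ΣR = (91 K − 288 K)/0.9179 = -215 W
(Negative Q ⇒ heat flows inward; heat gain = 215 W.)

Q = 215 W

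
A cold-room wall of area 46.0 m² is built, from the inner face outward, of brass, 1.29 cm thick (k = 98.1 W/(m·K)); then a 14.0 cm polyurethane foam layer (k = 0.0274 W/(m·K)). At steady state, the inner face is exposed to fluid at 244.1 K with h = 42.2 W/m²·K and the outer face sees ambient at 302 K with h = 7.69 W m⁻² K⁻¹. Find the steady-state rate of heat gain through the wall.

Q = 506 W

Series thermal resistances, inner to outer:
  R_conv,in = 1/(hA) = 1/(42.2·46.0) = 5.151×10^-4 K/W
  R_brass = L/(kA) = 0.0129/(98.1·46.0) = 2.859×10^-6 K/W
  R_polyurethane foam = L/(kA) = 0.140/(0.0274·46.0) = 0.1111 K/W
  R_conv,out = 1/(hA) = 1/(7.69·46.0) = 0.002827 K/W
ΣR = 5.151×10^-4 + 2.859×10^-6 + 0.1111 + 0.002827 = 0.1144 K/W
Q = ΔT/ΣR = (244.1 K − 302 K)/0.1144 = -506 W
(Negative Q ⇒ heat flows inward; heat gain = 506 W.)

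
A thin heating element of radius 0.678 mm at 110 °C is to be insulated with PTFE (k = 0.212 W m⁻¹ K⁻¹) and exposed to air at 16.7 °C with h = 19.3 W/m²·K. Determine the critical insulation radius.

r_cr = 1.10 cm

For a cylinder, r_cr = k_ins/h = 0.212/19.3 = 0.0110 m = 1.10 cm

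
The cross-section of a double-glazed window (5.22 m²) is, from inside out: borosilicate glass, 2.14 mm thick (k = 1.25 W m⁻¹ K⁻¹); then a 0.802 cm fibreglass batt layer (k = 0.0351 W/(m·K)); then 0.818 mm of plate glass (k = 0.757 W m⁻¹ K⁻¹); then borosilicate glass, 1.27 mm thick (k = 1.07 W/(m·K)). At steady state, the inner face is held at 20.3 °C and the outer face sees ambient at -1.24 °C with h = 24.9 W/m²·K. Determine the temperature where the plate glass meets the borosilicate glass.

Treat each layer as a resistance in series:
  R_borosilicate glass = L/(kA) = 0.00214/(1.25·5.22) = 3.280×10^-4 K/W
  R_fibreglass batt = L/(kA) = 0.00802/(0.0351·5.22) = 0.04377 K/W
  R_plate glass = L/(kA) = 8.18×10^-4/(0.757·5.22) = 2.070×10^-4 K/W
  R_borosilicate glass = L/(kA) = 0.00127/(1.07·5.22) = 2.274×10^-4 K/W
  R_conv,out = 1/(hA) = 1/(24.9·5.22) = 0.007694 K/W
ΣR = 3.280×10^-4 + 0.04377 + 2.070×10^-4 + 2.274×10^-4 + 0.007694 = 0.05223 K/W
Q = ΔT/ΣR = (20.3 °C − -1.24 °C)/0.05223 = 412.4 W
From the inner boundary to the plate glass/borosilicate glass interface, ΣR_partial = 0.04431 K/W.
T_interface = T_in − Q·ΣR_partial = 20.3 °C − (412.4)(0.04431) = 2.03 °C

T = 2.03 °C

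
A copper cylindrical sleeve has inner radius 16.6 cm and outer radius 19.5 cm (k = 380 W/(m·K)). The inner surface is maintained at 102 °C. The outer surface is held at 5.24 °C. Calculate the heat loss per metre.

Q' = 2πk·ΔT/ln(r₂/r₁) = 2π × 380 × 96.76 / ln(0.195/0.166) = 1.43×10^6 W/m

Q' = 1430 kW/m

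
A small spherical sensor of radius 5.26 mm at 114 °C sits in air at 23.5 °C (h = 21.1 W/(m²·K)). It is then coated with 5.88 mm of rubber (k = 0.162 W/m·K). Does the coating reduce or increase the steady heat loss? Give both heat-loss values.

increases: 0.664 → 1.14 W

Critical radius for a sphere: r_cr = 2k/h = 0.0154 m = 1.54 cm.
Outer radius after coating: r₂ = 0.00526 + 0.00588 = 0.01114 m.
Since r₁ < r_cr and r₂ ≤ r_cr, the coating moves toward the maximum at r_cr — heat loss rises.
Bare: R = 1/(4πr₁²h) = 136.3 K/W; Q = 90.5/136.3 = 0.664 W.
Coated: R = R_cond + R_conv = 79.68 K/W; Q = 90.5/79.68 = 1.14 W.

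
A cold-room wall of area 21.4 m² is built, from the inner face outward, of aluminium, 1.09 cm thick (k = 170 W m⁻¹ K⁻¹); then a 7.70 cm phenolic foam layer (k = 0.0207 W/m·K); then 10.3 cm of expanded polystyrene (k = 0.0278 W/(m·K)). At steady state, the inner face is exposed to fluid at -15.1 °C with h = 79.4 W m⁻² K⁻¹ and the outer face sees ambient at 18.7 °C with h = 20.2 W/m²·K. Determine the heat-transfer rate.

Q = 96.6 W

Series thermal resistances, inner to outer:
  R_conv,in = 1/(hA) = 1/(79.4·21.4) = 5.885×10^-4 K/W
  R_aluminium = L/(kA) = 0.0109/(170·21.4) = 2.996×10^-6 K/W
  R_phenolic foam = L/(kA) = 0.0770/(0.0207·21.4) = 0.1738 K/W
  R_expanded polystyrene = L/(kA) = 0.103/(0.0278·21.4) = 0.1731 K/W
  R_conv,out = 1/(hA) = 1/(20.2·21.4) = 0.002313 K/W
ΣR = 5.885×10^-4 + 2.996×10^-6 + 0.1738 + 0.1731 + 0.002313 = 0.3498 K/W
Q = ΔT/ΣR = (-15.1 °C − 18.7 °C)/0.3498 = -96.6 W
(Negative Q ⇒ heat flows inward; heat gain = 96.6 W.)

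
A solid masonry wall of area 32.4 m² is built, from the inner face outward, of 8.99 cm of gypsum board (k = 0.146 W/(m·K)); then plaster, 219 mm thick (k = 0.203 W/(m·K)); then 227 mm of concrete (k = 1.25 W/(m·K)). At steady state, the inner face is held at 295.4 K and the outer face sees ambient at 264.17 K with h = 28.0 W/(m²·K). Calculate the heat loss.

Q = 529 W

Resistance network (inner→outer):
  R_gypsum board = L/(kA) = 0.0899/(0.146·32.4) = 0.01900 K/W
  R_plaster = L/(kA) = 0.219/(0.203·32.4) = 0.03330 K/W
  R_concrete = L/(kA) = 0.227/(1.25·32.4) = 0.005605 K/W
  R_conv,out = 1/(hA) = 1/(28.0·32.4) = 0.001102 K/W
ΣR = 0.01900 + 0.03330 + 0.005605 + 0.001102 = 0.05901 K/W
Q = ΔT/ΣR = (295.4 K − 264.17 K)/0.05901 = 529 W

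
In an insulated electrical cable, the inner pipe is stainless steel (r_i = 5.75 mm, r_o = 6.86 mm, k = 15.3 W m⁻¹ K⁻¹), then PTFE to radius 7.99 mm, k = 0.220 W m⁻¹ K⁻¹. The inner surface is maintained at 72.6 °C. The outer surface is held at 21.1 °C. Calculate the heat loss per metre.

Series thermal resistances, inner to outer:
  R'_stainless steel = ln(0.00686/0.00575)/(2πk) = 0.1765/(2π·15.3) = 0.001836 m·K/W
  R'_PTFE = ln(0.00799/0.00686)/(2πk) = 0.1525/(2π·0.220) = 0.1103 m·K/W
ΣR = 0.001836 + 0.1103 = 0.1121 m·K/W
Q' = ΔT/ΣR = (72.6 °C − 21.1 °C)/0.1121 = 459 W/m

Q' = 459 W/m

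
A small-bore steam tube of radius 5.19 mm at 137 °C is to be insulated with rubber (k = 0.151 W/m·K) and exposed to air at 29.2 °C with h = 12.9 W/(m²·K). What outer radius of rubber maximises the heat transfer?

For a cylinder, r_cr = k_ins/h = 0.151/12.9 = 0.0117 m = 1.17 cm

r_cr = 1.17 cm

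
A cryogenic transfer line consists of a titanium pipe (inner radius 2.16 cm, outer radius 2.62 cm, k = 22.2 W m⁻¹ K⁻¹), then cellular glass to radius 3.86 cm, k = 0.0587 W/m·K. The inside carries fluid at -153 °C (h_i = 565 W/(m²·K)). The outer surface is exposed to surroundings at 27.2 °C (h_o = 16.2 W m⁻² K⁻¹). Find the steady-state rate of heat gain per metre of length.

Resistance network (inner→outer):
  R'_conv,in = 1/(2πr h) = 1/(2π·0.0216·565) = 0.01304 m·K/W
  R'_titanium = ln(0.0262/0.0216)/(2πk) = 0.1931/(2π·22.2) = 0.001384 m·K/W
  R'_cellular glass = ln(0.0386/0.0262)/(2πk) = 0.3875/(2π·0.0587) = 1.051 m·K/W
  R'_conv,out = 1/(2πr h) = 1/(2π·0.0386·16.2) = 0.2545 m·K/W
ΣR = 0.01304 + 0.001384 + 1.051 + 0.2545 = 1.320 m·K/W
Q' = ΔT/ΣR = (-153 °C − 27.2 °C)/1.320 = -137 W/m
(Negative Q' ⇒ heat flows inward; heat gain = 137 W/m.)

Q' = 137 W/m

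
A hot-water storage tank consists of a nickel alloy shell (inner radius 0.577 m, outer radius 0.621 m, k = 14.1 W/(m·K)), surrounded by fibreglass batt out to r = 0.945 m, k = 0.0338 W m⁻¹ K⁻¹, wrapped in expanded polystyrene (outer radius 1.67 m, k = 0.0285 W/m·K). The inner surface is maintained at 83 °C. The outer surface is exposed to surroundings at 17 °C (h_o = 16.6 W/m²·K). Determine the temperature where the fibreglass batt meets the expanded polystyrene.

Series thermal resistances, inner to outer:
  R_nickel alloy = (1/0.577 − 1/0.621)/(4πk) = 0.1228/(4π·14.1) = 6.930×10^-4 K/W
  R_fibreglass batt = (1/0.621 − 1/0.945)/(4πk) = 0.5521/(4π·0.0338) = 1.300 K/W
  R_expanded polystyrene = (1/0.945 − 1/1.67)/(4πk) = 0.4594/(4π·0.0285) = 1.283 K/W
  R_conv,out = 1/(4πr²h) = 1/(4π·1.67²·16.6) = 0.001719 K/W
ΣR = 6.930×10^-4 + 1.300 + 1.283 + 0.001719 = 2.585 K/W
Q = ΔT/ΣR = (83 °C − 17 °C)/2.585 = 25.53 W
From the inner boundary to the fibreglass batt/expanded polystyrene interface, ΣR_partial = 1.301 K/W.
T_interface = T_in − Q·ΣR_partial = 83 °C − (25.53)(1.301) = 49.8 °C

T = 49.8 °C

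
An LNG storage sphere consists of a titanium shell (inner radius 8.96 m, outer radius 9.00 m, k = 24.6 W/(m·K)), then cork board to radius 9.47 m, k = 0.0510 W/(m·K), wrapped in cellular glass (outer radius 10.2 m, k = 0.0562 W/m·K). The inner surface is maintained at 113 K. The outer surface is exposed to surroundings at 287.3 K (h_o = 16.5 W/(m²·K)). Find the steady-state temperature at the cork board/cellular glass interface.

Series thermal resistances, inner to outer:
  R_titanium = (1/8.96 − 1/9.00)/(4πk) = 4.960×10^-4/(4π·24.6) = 1.605×10^-6 K/W
  R_cork board = (1/9.00 − 1/9.47)/(4πk) = 0.005514/(4π·0.0510) = 0.008604 K/W
  R_cellular glass = (1/9.47 − 1/10.2)/(4πk) = 0.007557/(4π·0.0562) = 0.01070 K/W
  R_conv,out = 1/(4πr²h) = 1/(4π·10.2²·16.5) = 4.636×10^-5 K/W
ΣR = 1.605×10^-6 + 0.008604 + 0.01070 + 4.636×10^-5 = 0.01935 K/W
Q = ΔT/ΣR = (113 K − 287.3 K)/0.01935 = -9008 W
From the inner boundary to the cork board/cellular glass interface, ΣR_partial = 0.008606 K/W.
T_interface = T_in − Q·ΣR_partial = 113 K − (-9008)(0.008606) = 190.5 K

T = 190.5 K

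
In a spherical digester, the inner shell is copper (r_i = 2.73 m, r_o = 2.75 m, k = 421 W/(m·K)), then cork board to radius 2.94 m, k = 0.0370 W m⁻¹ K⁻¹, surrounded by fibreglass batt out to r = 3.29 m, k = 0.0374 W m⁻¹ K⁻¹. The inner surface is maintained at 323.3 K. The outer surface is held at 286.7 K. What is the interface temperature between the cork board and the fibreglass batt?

T = 308.8 K

Resistance network (inner→outer):
  R_copper = (1/2.73 − 1/2.75)/(4πk) = 0.002664/(4π·421) = 5.036×10^-7 K/W
  R_cork board = (1/2.75 − 1/2.94)/(4πk) = 0.02350/(4π·0.0370) = 0.05054 K/W
  R_fibreglass batt = (1/2.94 − 1/3.29)/(4πk) = 0.03618/(4π·0.0374) = 0.07699 K/W
ΣR = 5.036×10^-7 + 0.05054 + 0.07699 = 0.1275 K/W
Q = ΔT/ΣR = (323.3 K − 286.7 K)/0.1275 = 287.1 W
From the inner boundary to the cork board/fibreglass batt interface, ΣR_partial = 0.05054 K/W.
T_interface = T_in − Q·ΣR_partial = 323.3 K − (287.1)(0.05054) = 308.8 K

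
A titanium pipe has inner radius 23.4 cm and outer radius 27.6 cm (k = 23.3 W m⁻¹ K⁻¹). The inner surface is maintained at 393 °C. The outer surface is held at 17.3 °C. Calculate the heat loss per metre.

Q' = 333 kW/m

Q' = 2πk·ΔT/ln(r₂/r₁) = 2π × 23.3 × 375.7 / ln(0.276/0.234) = 3.33×10^5 W/m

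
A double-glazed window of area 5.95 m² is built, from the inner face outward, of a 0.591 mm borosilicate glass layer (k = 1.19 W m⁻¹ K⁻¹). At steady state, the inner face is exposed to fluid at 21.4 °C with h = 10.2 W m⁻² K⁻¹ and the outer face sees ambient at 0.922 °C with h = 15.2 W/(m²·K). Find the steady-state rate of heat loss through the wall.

Treat each layer as a resistance in series:
  R_conv,in = 1/(hA) = 1/(10.2·5.95) = 0.01648 K/W
  R_borosilicate glass = L/(kA) = 5.91×10^-4/(1.19·5.95) = 8.347×10^-5 K/W
  R_conv,out = 1/(hA) = 1/(15.2·5.95) = 0.01106 K/W
ΣR = 0.01648 + 8.347×10^-5 + 0.01106 = 0.02762 K/W
Q = ΔT/ΣR = (21.4 °C − 0.922 °C)/0.02762 = 741 W

Q = 741 W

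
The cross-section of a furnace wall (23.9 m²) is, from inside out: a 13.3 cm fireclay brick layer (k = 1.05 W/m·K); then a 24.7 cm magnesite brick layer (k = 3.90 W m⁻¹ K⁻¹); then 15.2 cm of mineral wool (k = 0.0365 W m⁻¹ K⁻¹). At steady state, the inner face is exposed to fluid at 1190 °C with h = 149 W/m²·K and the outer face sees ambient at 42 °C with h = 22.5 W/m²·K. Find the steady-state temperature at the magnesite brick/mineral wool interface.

T = 1139 °C

Series thermal resistances, inner to outer:
  R_conv,in = 1/(hA) = 1/(149·23.9) = 2.808×10^-4 K/W
  R_fireclay brick = L/(kA) = 0.133/(1.05·23.9) = 0.005300 K/W
  R_magnesite brick = L/(kA) = 0.247/(3.90·23.9) = 0.002650 K/W
  R_mineral wool = L/(kA) = 0.152/(0.0365·23.9) = 0.1742 K/W
  R_conv,out = 1/(hA) = 1/(22.5·23.9) = 0.001860 K/W
ΣR = 2.808×10^-4 + 0.005300 + 0.002650 + 0.1742 + 0.001860 = 0.1843 K/W
Q = ΔT/ΣR = (1190 °C − 42 °C)/0.1843 = 6229 W
From the inner boundary to the magnesite brick/mineral wool interface, ΣR_partial = 0.008231 K/W.
T_interface = T_in − Q·ΣR_partial = 1190 °C − (6229)(0.008231) = 1139 °C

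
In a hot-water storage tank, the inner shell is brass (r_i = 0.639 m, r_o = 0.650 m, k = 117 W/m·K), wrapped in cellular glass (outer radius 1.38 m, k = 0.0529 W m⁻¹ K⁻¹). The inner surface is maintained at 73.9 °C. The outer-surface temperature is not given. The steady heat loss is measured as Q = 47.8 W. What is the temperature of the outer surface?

T_out = 15.4 °C

Series resistances:
  R_brass = (1/0.639 − 1/0.650)/(4πk) = 0.02648/(4π·117) = 1.801×10^-5 K/W
  R_cellular glass = (1/0.650 − 1/1.38)/(4πk) = 0.8138/(4π·0.0529) = 1.224 K/W
ΣR = 1.224 K/W
ΔT = Q·ΣR = 47.8 × 1.224 = 58.51 K
Heat flows outward, so T_out = T_in − ΔT = 73.9 − 58.51 = 15.4 °C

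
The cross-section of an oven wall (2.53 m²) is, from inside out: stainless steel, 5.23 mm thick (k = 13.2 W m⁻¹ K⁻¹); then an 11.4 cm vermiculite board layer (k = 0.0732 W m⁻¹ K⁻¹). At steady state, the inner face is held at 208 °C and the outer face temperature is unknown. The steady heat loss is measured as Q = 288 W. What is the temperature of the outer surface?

Sum the resistances:
  R_stainless steel = L/(kA) = 0.00523/(13.2·2.53) = 1.566×10^-4 K/W
  R_vermiculite board = L/(kA) = 0.114/(0.0732·2.53) = 0.6156 K/W
ΣR = 0.6157 K/W
ΔT = Q·ΣR = 288 × 0.6157 = 177.3 K
Heat flows outward, so T_out = T_in − ΔT = 208 − 177.3 = 30.7 °C

T_out = 30.7 °C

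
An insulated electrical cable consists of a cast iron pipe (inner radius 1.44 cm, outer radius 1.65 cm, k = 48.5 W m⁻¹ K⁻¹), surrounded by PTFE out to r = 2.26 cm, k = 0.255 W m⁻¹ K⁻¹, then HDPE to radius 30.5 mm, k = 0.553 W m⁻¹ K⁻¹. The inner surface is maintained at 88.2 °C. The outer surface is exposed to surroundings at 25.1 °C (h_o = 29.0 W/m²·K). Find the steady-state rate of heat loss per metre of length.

Q' = 136 W/m

Series thermal resistances, inner to outer:
  R'_cast iron = ln(0.0165/0.0144)/(2πk) = 0.1361/(2π·48.5) = 4.467×10^-4 m·K/W
  R'_PTFE = ln(0.0226/0.0165)/(2πk) = 0.3146/(2π·0.255) = 0.1963 m·K/W
  R'_HDPE = ln(0.0305/0.0226)/(2πk) = 0.2998/(2π·0.553) = 0.08628 m·K/W
  R'_conv,out = 1/(2πr h) = 1/(2π·0.0305·29.0) = 0.1799 m·K/W
ΣR = 4.467×10^-4 + 0.1963 + 0.08628 + 0.1799 = 0.4629 m·K/W
Q' = ΔT/ΣR = (88.2 °C − 25.1 °C)/0.4629 = 136 W/m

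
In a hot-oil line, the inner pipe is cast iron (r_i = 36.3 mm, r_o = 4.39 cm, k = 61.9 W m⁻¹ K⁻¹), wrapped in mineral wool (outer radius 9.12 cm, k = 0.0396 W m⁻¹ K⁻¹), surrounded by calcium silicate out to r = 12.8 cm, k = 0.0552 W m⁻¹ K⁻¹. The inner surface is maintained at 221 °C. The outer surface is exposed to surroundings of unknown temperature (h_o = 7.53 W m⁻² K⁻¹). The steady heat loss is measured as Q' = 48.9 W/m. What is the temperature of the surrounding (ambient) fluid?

Series resistances:
  R'_cast iron = ln(0.0439/0.0363)/(2πk) = 0.1901/(2π·61.9) = 4.888×10^-4 m·K/W
  R'_mineral wool = ln(0.0912/0.0439)/(2πk) = 0.7311/(2π·0.0396) = 2.939 m·K/W
  R'_calcium silicate = ln(0.128/0.0912)/(2πk) = 0.3390/(2π·0.0552) = 0.9773 m·K/W
  R'_conv,out = 1/(2πr h) = 1/(2π·0.128·7.53) = 0.1651 m·K/W
ΣR = 4.081 m·K/W
ΔT = Q'·ΣR = 48.9 × 4.081 = 199.6 K
Heat flows outward, so T_out = T_in − ΔT = 221 − 199.6 = 21.4 °C

T_out = 21.4 °C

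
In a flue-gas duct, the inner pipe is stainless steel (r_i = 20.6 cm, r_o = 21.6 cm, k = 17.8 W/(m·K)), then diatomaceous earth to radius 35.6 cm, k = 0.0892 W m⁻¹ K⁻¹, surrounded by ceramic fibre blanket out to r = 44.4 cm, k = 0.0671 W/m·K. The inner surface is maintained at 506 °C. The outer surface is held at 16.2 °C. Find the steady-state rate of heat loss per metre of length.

Q' = 346 W/m

Series thermal resistances, inner to outer:
  R'_stainless steel = ln(0.216/0.206)/(2πk) = 0.04740/(2π·17.8) = 4.238×10^-4 m·K/W
  R'_diatomaceous earth = ln(0.356/0.216)/(2πk) = 0.4997/(2π·0.0892) = 0.8915 m·K/W
  R'_ceramic fibre blanket = ln(0.444/0.356)/(2πk) = 0.2209/(2π·0.0671) = 0.5239 m·K/W
ΣR = 4.238×10^-4 + 0.8915 + 0.5239 = 1.416 m·K/W
Q' = ΔT/ΣR = (506 °C − 16.2 °C)/1.416 = 346 W/m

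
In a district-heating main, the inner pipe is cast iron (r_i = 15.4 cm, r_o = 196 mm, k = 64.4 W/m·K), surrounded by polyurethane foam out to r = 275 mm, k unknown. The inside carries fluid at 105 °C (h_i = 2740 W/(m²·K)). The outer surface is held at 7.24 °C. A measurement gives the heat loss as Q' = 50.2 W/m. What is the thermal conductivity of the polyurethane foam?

ΣR = ΔT/Q' = |105 − 7.24|/50.2 = 1.947 m·K/W
Known resistances:
  R'_conv,in = 1/(2πr h) = 1/(2π·0.154·2740) = 3.772×10^-4 m·K/W
  R'_cast iron = ln(0.196/0.154)/(2πk) = 0.2412/(2π·64.4) = 5.960×10^-4 m·K/W
R_polyurethane foam = ΣR − ΣR_known = 1.947 − 9.732×10^-4 = 1.946 m·K/W
ln(r₂/r₁)/(2πk) = 1.946 ⇒ k = 0.3387/(2π·1.946) = 0.0277 W/m·K

k = 0.0277 W/m·K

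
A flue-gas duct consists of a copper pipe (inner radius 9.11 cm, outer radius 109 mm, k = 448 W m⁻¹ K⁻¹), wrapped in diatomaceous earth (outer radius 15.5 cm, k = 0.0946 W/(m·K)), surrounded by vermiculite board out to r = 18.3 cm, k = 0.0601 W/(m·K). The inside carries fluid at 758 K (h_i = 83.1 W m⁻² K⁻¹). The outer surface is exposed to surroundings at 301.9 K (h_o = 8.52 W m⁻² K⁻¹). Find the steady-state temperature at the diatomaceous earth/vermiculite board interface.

T = 516 K

Resistance network (inner→outer):
  R'_conv,in = 1/(2πr h) = 1/(2π·0.0911·83.1) = 0.02102 m·K/W
  R'_copper = ln(0.109/0.0911)/(2πk) = 0.1794/(2π·448) = 6.373×10^-5 m·K/W
  R'_diatomaceous earth = ln(0.155/0.109)/(2πk) = 0.3521/(2π·0.0946) = 0.5923 m·K/W
  R'_vermiculite board = ln(0.183/0.155)/(2πk) = 0.1661/(2π·0.0601) = 0.4398 m·K/W
  R'_conv,out = 1/(2πr h) = 1/(2π·0.183·8.52) = 0.1021 m·K/W
ΣR = 0.02102 + 6.373×10^-5 + 0.5923 + 0.4398 + 0.1021 = 1.155 m·K/W
Q' = ΔT/ΣR = (758 K − 301.9 K)/1.155 = 394.9 W/m
From the inner boundary to the diatomaceous earth/vermiculite board interface, ΣR_partial = 0.6134 m·K/W.
T_interface = T_in − Q'·ΣR_partial = 758 K − (394.9)(0.6134) = 516 K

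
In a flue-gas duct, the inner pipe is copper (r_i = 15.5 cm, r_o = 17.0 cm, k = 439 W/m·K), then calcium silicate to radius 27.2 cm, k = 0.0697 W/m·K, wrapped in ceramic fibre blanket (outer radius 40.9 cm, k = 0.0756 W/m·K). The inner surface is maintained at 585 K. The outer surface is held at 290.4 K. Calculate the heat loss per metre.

Series thermal resistances, inner to outer:
  R'_copper = ln(0.170/0.155)/(2πk) = 0.09237/(2π·439) = 3.349×10^-5 m·K/W
  R'_calcium silicate = ln(0.272/0.170)/(2πk) = 0.4700/(2π·0.0697) = 1.073 m·K/W
  R'_ceramic fibre blanket = ln(0.409/0.272)/(2πk) = 0.4079/(2π·0.0756) = 0.8587 m·K/W
ΣR = 3.349×10^-5 + 1.073 + 0.8587 = 1.932 m·K/W
Q' = ΔT/ΣR = (585 K − 290.4 K)/1.932 = 152 W/m

Q' = 152 W/m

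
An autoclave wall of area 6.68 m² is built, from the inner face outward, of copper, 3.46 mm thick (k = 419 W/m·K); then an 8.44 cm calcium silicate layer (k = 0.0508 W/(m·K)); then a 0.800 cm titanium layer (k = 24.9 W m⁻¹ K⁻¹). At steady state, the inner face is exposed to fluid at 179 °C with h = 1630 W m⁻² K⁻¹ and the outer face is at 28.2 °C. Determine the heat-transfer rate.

Q = 606 W

Treat each layer as a resistance in series:
  R_conv,in = 1/(hA) = 1/(1630·6.68) = 9.184×10^-5 K/W
  R_copper = L/(kA) = 0.00346/(419·6.68) = 1.236×10^-6 K/W
  R_calcium silicate = L/(kA) = 0.0844/(0.0508·6.68) = 0.2487 K/W
  R_titanium = L/(kA) = 0.00800/(24.9·6.68) = 4.810×10^-5 K/W
ΣR = 9.184×10^-5 + 1.236×10^-6 + 0.2487 + 4.810×10^-5 = 0.2488 K/W
Q = ΔT/ΣR = (179 °C − 28.2 °C)/0.2488 = 606 W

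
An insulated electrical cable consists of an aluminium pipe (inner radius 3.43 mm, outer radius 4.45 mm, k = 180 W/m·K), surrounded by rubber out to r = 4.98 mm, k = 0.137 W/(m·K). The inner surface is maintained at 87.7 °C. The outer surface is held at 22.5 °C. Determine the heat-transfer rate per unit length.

Series thermal resistances, inner to outer:
  R'_aluminium = ln(0.00445/0.00343)/(2πk) = 0.2603/(2π·180) = 2.302×10^-4 m·K/W
  R'_rubber = ln(0.00498/0.00445)/(2πk) = 0.1125/(2π·0.137) = 0.1307 m·K/W
ΣR = 2.302×10^-4 + 0.1307 = 0.1309 m·K/W
Q' = ΔT/ΣR = (87.7 °C − 22.5 °C)/0.1309 = 498 W/m

Q' = 498 W/m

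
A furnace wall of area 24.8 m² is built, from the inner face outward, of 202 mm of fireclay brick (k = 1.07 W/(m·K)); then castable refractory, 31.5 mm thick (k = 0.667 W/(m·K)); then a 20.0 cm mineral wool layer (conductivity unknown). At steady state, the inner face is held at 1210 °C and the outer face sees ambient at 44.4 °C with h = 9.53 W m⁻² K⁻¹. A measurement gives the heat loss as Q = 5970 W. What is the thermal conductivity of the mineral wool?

k = 0.0444 W/m·K

ΣR = ΔT/Q = |1210 − 44.4|/5970 = 0.1952 K/W
Known resistances:
  R_fireclay brick = L/(kA) = 0.202/(1.07·24.8) = 0.007612 K/W
  R_castable refractory = L/(kA) = 0.0315/(0.667·24.8) = 0.001904 K/W
  R_conv,out = 1/(hA) = 1/(9.53·24.8) = 0.004231 K/W
R_mineral wool = ΣR − ΣR_known = 0.1952 − 0.01375 = 0.1815 K/W
L/(kA) = 0.1815 ⇒ k = 0.200/(0.1815·24.8) = 0.0444 W/m·K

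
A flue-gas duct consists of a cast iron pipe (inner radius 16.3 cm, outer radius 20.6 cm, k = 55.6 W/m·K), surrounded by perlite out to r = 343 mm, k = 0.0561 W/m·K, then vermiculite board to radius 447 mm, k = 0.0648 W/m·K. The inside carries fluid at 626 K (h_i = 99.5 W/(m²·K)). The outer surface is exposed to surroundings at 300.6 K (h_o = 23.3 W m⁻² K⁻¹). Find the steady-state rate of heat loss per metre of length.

Q' = 153 W/m

Series thermal resistances, inner to outer:
  R'_conv,in = 1/(2πr h) = 1/(2π·0.163·99.5) = 0.009813 m·K/W
  R'_cast iron = ln(0.206/0.163)/(2πk) = 0.2341/(2π·55.6) = 6.702×10^-4 m·K/W
  R'_perlite = ln(0.343/0.206)/(2πk) = 0.5099/(2π·0.0561) = 1.446 m·K/W
  R'_vermiculite board = ln(0.447/0.343)/(2πk) = 0.2648/(2π·0.0648) = 0.6504 m·K/W
  R'_conv,out = 1/(2πr h) = 1/(2π·0.447·23.3) = 0.01528 m·K/W
ΣR = 0.009813 + 6.702×10^-4 + 1.446 + 0.6504 + 0.01528 = 2.122 m·K/W
Q' = ΔT/ΣR = (626 K − 300.6 K)/2.122 = 153 W/m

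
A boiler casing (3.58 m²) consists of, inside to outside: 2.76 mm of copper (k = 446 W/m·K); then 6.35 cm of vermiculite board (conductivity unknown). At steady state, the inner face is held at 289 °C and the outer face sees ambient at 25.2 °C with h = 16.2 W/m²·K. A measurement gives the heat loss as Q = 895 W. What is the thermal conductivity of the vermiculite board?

ΣR = ΔT/Q = |289 − 25.2|/895 = 0.2947 K/W
Known resistances:
  R_copper = L/(kA) = 0.00276/(446·3.58) = 1.729×10^-6 K/W
  R_conv,out = 1/(hA) = 1/(16.2·3.58) = 0.01724 K/W
R_vermiculite board = ΣR − ΣR_known = 0.2947 − 0.01724 = 0.2775 K/W
L/(kA) = 0.2775 ⇒ k = 0.0635/(0.2775·3.58) = 0.0639 W/m·K

k = 0.0639 W/m·K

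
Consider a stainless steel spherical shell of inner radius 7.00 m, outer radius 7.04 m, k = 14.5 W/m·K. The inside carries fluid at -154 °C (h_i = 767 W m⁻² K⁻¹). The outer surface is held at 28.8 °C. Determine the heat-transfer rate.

Series thermal resistances, inner to outer:
  R_conv,in = 1/(4πr²h) = 1/(4π·7.00²·767) = 2.117×10^-6 K/W
  R_stainless steel = (1/7.00 − 1/7.04)/(4πk) = 8.117×10^-4/(4π·14.5) = 4.455×10^-6 K/W
ΣR = 2.117×10^-6 + 4.455×10^-6 = 6.572×10^-6 K/W
Q = ΔT/ΣR = (-154 °C − 28.8 °C)/6.572×10^-6 = -2.78×10^7 W
(Negative Q ⇒ heat flows inward; heat gain = 2.78×10^7 W.)

Q = 27800 kW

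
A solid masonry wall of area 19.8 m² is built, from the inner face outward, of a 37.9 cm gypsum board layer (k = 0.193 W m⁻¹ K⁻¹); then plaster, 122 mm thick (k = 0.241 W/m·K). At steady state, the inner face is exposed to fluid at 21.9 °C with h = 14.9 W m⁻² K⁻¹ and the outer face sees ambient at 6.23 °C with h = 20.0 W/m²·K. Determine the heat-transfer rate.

Resistance network (inner→outer):
  R_conv,in = 1/(hA) = 1/(14.9·19.8) = 0.003390 K/W
  R_gypsum board = L/(kA) = 0.379/(0.193·19.8) = 0.09918 K/W
  R_plaster = L/(kA) = 0.122/(0.241·19.8) = 0.02557 K/W
  R_conv,out = 1/(hA) = 1/(20.0·19.8) = 0.002525 K/W
ΣR = 0.003390 + 0.09918 + 0.02557 + 0.002525 = 0.1307 K/W
Q = ΔT/ΣR = (21.9 °C − 6.23 °C)/0.1307 = 120 W

Q = 120 W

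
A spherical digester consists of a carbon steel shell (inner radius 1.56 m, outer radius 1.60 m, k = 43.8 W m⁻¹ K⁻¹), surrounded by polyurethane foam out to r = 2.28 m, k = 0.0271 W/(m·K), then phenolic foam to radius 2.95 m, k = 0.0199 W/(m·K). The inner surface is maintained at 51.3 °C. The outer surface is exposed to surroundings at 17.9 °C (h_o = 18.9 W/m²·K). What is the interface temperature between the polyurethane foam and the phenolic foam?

T = 32.0 °C

Treat each layer as a resistance in series:
  R_carbon steel = (1/1.56 − 1/1.60)/(4πk) = 0.01603/(4π·43.8) = 2.912×10^-5 K/W
  R_polyurethane foam = (1/1.60 − 1/2.28)/(4πk) = 0.1864/(4π·0.0271) = 0.5474 K/W
  R_phenolic foam = (1/2.28 − 1/2.95)/(4πk) = 0.09961/(4π·0.0199) = 0.3983 K/W
  R_conv,out = 1/(4πr²h) = 1/(4π·2.95²·18.9) = 4.838×10^-4 K/W
ΣR = 2.912×10^-5 + 0.5474 + 0.3983 + 4.838×10^-4 = 0.9462 K/W
Q = ΔT/ΣR = (51.3 °C − 17.9 °C)/0.9462 = 35.30 W
From the inner boundary to the polyurethane foam/phenolic foam interface, ΣR_partial = 0.5474 K/W.
T_interface = T_in − Q·ΣR_partial = 51.3 °C − (35.30)(0.5474) = 32.0 °C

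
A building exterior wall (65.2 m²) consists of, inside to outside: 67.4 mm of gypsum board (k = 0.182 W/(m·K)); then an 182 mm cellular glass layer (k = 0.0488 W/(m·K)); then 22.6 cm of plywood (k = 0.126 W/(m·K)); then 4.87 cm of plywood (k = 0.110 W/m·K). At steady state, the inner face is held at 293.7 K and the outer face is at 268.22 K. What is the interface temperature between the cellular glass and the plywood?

T = 277.21 K

Series thermal resistances, inner to outer:
  R_gypsum board = L/(kA) = 0.0674/(0.182·65.2) = 0.005680 K/W
  R_cellular glass = L/(kA) = 0.182/(0.0488·65.2) = 0.05720 K/W
  R_plywood = L/(kA) = 0.226/(0.126·65.2) = 0.02751 K/W
  R_plywood = L/(kA) = 0.0487/(0.110·65.2) = 0.006790 K/W
ΣR = 0.005680 + 0.05720 + 0.02751 + 0.006790 = 0.09718 K/W
Q = ΔT/ΣR = (293.7 K − 268.22 K)/0.09718 = 262.2 W
From the inner boundary to the cellular glass/plywood interface, ΣR_partial = 0.06288 K/W.
T_interface = T_in − Q·ΣR_partial = 293.7 K − (262.2)(0.06288) = 277.21 K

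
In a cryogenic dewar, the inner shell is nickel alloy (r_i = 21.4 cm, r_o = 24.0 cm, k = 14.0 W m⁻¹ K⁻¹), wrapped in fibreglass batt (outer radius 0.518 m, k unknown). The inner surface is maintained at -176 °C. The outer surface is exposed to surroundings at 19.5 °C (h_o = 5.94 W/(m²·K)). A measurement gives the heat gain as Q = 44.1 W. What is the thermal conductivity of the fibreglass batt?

k = 0.0406 W/m·K

ΣR = ΔT/Q = |-176 − 19.5|/44.1 = 4.433 K/W
Known resistances:
  R_nickel alloy = (1/0.214 − 1/0.240)/(4πk) = 0.5062/(4π·14.0) = 0.002877 K/W
  R_conv,out = 1/(4πr²h) = 1/(4π·0.518²·5.94) = 0.04993 K/W
R_fibreglass batt = ΣR − ΣR_known = 4.433 − 0.05281 = 4.380 K/W
(1/r₁−1/r₂)/(4πk) = 4.380 ⇒ k = 2.236/(4π·4.380) = 0.0406 W/m·K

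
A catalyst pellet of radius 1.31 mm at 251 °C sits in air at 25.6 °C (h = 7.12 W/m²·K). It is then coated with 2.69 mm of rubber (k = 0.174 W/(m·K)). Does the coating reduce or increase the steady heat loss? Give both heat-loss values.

Critical radius for a sphere: r_cr = 2k/h = 0.0489 m = 4.89 cm.
Outer radius after coating: r₂ = 0.00131 + 0.00269 = 0.00400 m.
Since r₁ < r_cr and r₂ ≤ r_cr, the coating moves toward the maximum at r_cr — heat loss rises.
Bare: R = 1/(4πr₁²h) = 6513 K/W; Q = 225.4/6513 = 0.0346 W.
Coated: R = R_cond + R_conv = 933.3 K/W; Q = 225.4/933.3 = 0.242 W.

increases: 0.0346 → 0.242 W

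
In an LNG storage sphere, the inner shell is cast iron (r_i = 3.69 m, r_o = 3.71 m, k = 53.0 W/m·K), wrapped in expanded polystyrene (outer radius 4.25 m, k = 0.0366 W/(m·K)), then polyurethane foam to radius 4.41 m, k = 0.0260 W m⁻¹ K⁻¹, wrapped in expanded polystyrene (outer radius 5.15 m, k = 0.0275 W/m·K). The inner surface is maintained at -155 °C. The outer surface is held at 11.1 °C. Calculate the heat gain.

Q = 852 W

Resistance network (inner→outer):
  R_cast iron = (1/3.69 − 1/3.71)/(4πk) = 0.001461/(4π·53.0) = 2.194×10^-6 K/W
  R_expanded polystyrene = (1/3.71 − 1/4.25)/(4πk) = 0.03425/(4π·0.0366) = 0.07446 K/W
  R_polyurethane foam = (1/4.25 − 1/4.41)/(4πk) = 0.008537/(4π·0.0260) = 0.02613 K/W
  R_expanded polystyrene = (1/4.41 − 1/5.15)/(4πk) = 0.03258/(4π·0.0275) = 0.09429 K/W
ΣR = 2.194×10^-6 + 0.07446 + 0.02613 + 0.09429 = 0.1949 K/W
Q = ΔT/ΣR = (-155 °C − 11.1 °C)/0.1949 = -852 W
(Negative Q ⇒ heat flows inward; heat gain = 852 W.)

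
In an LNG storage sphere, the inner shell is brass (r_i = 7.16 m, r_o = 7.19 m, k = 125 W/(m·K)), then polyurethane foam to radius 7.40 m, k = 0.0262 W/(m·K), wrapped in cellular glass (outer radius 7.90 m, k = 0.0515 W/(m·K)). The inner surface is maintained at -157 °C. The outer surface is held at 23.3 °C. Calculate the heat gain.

Resistance network (inner→outer):
  R_brass = (1/7.16 − 1/7.19)/(4πk) = 5.827×10^-4/(4π·125) = 3.710×10^-7 K/W
  R_polyurethane foam = (1/7.19 − 1/7.40)/(4πk) = 0.003947/(4π·0.0262) = 0.01199 K/W
  R_cellular glass = (1/7.40 − 1/7.90)/(4πk) = 0.008553/(4π·0.0515) = 0.01322 K/W
ΣR = 3.710×10^-7 + 0.01199 + 0.01322 = 0.02521 K/W
Q = ΔT/ΣR = (-157 °C − 23.3 °C)/0.02521 = -7150 W
(Negative Q ⇒ heat flows inward; heat gain = 7150 W.)

Q = 7150 W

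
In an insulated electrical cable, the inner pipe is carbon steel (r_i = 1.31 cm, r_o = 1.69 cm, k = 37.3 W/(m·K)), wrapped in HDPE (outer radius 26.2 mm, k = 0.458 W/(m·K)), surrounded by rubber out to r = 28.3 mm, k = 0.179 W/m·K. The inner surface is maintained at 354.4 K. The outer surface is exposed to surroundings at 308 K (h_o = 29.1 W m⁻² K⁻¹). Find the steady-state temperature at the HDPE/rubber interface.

Resistance network (inner→outer):
  R'_carbon steel = ln(0.0169/0.0131)/(2πk) = 0.2547/(2π·37.3) = 0.001087 m·K/W
  R'_HDPE = ln(0.0262/0.0169)/(2πk) = 0.4384/(2π·0.458) = 0.1524 m·K/W
  R'_rubber = ln(0.0283/0.0262)/(2πk) = 0.07710/(2π·0.179) = 0.06855 m·K/W
  R'_conv,out = 1/(2πr h) = 1/(2π·0.0283·29.1) = 0.1933 m·K/W
ΣR = 0.001087 + 0.1524 + 0.06855 + 0.1933 = 0.4153 m·K/W
Q' = ΔT/ΣR = (354.4 K − 308 K)/0.4153 = 111.7 W/m
From the inner boundary to the HDPE/rubber interface, ΣR_partial = 0.1535 m·K/W.
T_interface = T_in − Q'·ΣR_partial = 354.4 K − (111.7)(0.1535) = 337.3 K

T = 337.3 K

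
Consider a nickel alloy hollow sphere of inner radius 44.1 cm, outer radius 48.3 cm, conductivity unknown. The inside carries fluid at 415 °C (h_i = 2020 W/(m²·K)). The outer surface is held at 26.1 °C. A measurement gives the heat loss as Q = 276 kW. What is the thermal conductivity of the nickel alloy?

ΣR = ΔT/Q = |415 − 26.1|/2.76×10^5 = 0.001409 K/W
Known resistances:
  R_conv,in = 1/(4πr²h) = 1/(4π·0.441²·2020) = 2.026×10^-4 K/W
R_nickel alloy = ΣR − ΣR_known = 0.001409 − 2.026×10^-4 = 0.001206 K/W
(1/r₁−1/r₂)/(4πk) = 0.001206 ⇒ k = 0.1972/(4π·0.001206) = 13.0 W/m·K

k = 13.0 W/m·K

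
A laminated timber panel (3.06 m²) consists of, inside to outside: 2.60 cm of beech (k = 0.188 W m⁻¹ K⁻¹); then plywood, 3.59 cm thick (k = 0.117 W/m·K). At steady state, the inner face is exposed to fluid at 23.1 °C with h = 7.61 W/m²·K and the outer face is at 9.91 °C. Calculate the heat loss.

Series thermal resistances, inner to outer:
  R_conv,in = 1/(hA) = 1/(7.61·3.06) = 0.04294 K/W
  R_beech = L/(kA) = 0.0260/(0.188·3.06) = 0.04520 K/W
  R_plywood = L/(kA) = 0.0359/(0.117·3.06) = 0.1003 K/W
ΣR = 0.04294 + 0.04520 + 0.1003 = 0.1884 K/W
Q = ΔT/ΣR = (23.1 °C − 9.91 °C)/0.1884 = 70.0 W

Q = 70.0 W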